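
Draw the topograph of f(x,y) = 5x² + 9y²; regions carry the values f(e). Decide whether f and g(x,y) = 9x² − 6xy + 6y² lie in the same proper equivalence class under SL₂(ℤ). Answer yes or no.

D₁ = -180, D₂ = -180
f: reduced (well bottom): (5,0,9) with a≤c, −a<b≤a
g: flip: (9,-6,6)→(6,6,9)
g: reduced (well bottom): (6,6,9) with a≤c, −a<b≤a
reduced forms (5, 0, 9) vs (6, 6, 9) ⇒ inequivalent

no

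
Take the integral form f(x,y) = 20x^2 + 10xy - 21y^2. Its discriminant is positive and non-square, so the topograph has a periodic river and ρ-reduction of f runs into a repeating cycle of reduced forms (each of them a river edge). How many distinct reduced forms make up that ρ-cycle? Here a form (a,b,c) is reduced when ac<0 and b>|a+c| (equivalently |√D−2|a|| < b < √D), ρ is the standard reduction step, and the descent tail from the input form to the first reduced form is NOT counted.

D = 1780, ⌊√D⌋ = 42
river: ρ → (-21,32,9)
river: ρ → (9,40,-5)
river: ρ → (-5,40,9)
river: ρ → (9,32,-21)
river: ρ → (-21,10,20)
river: ρ → (20,30,-11)
river: ρ → (-11,36,11)
river: ρ → (11,30,-20)
river: ρ → (-20,10,21)
river: ρ → (21,32,-9)
river: ρ → (-9,40,5)
river: ρ → (5,40,-9)
river: ρ → (-9,32,21)
river: ρ → (21,10,-20)
river: ρ → (-20,30,11)
river: ρ → (11,36,-11)
river: ρ → (-11,30,20)
river: ρ → (20,10,-21)
ρ-cycle length = 18 (tail of 0 descent steps not counted)

18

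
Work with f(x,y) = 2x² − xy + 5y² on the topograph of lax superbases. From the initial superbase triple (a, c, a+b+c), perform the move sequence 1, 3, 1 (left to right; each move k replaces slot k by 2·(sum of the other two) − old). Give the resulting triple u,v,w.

start (2,5,6) = (f(1,0),f(0,1),f(1,1))
replace slot 1: 2·(5+6) − 2 = 20 → (20,5,6)
replace slot 3: 2·(20+5) − 6 = 44 → (20,5,44)
replace slot 1: 2·(5+44) − 20 = 78 → (78,5,44)

78,5,44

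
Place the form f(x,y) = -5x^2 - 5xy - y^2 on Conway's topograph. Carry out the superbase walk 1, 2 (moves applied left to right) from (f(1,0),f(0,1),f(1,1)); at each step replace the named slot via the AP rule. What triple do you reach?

start (-5,-1,-11) = (f(1,0),f(0,1),f(1,1))
replace slot 1: 2·((-1)+(-11)) − (-5) = -19 → (-19,-1,-11)
replace slot 2: 2·((-19)+(-11)) − (-1) = -59 → (-19,-59,-11)

-19,-59,-11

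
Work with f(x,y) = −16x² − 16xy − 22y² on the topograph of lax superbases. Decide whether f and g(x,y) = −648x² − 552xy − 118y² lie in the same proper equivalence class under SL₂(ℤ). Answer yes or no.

D₁ = -1152, D₂ = -1152
f is negative-definite; reduce −f:
−f: reduced (well bottom): (16,16,22) with a≤c, −a<b≤a
flip sign back: reduced form of f is (-16,-16,-22)
g is negative-definite; reduce −g:
−g: flip: (648,552,118)→(118,-552,648)
−g: translate: b→-80 (≡-552 mod 236), so (118,-552,648)→(118,-80,16)
−g: flip: (118,-80,16)→(16,80,118)
−g: translate: b→16 (≡80 mod 32), so (16,80,118)→(16,16,22)
−g: reduced (well bottom): (16,16,22) with a≤c, −a<b≤a
flip sign back: reduced form of g is (-16,-16,-22)
reduced forms (-16, -16, -22) vs (-16, -16, -22) ⇒ equivalent

yes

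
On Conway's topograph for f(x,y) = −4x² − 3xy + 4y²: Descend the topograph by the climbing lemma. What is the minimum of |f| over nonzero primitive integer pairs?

descent: ρ → (4,3,-4)  [lands on river]
river: ρ → (-4,5,3)
river: ρ → (3,7,-2)
river: ρ → (-2,5,6)
river: ρ → (6,7,-1)
river: ρ → (-1,7,6)
river: ρ → (6,5,-2)
river: ρ → (-2,7,3)
river: ρ → (3,5,-4)
river: ρ → (-4,3,4)
river: ρ → (4,5,-3)
river: ρ → (-3,7,2)
river: ρ → (2,5,-6)
river: ρ → (-6,7,1)
river: ρ → (1,7,-6)
river: ρ → (-6,5,2)
river: ρ → (2,7,-3)
river: ρ → (-3,5,4)
closes: descent 1, river 18
min |a| on river = 1

1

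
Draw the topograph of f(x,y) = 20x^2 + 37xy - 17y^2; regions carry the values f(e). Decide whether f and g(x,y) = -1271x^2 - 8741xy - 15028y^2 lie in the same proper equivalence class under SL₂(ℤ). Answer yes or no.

D₁ = 2729, D₂ = 2729
river cycle of f (length 86): (-17, 31, 26), (26, 21, -22), (-22, 23, 25), (25, 27, -20), (-20, 13, 32), (32, 51, -1), (-1, 51, 32), (32, 13, -20), (-20, 27, 25), (25, 23, -22), … (76 more)
river cycle of g (length 86): (-17, 31, 26), (26, 21, -22), (-22, 23, 25), (25, 27, -20), (-20, 13, 32), (32, 51, -1), (-1, 51, 32), (32, 13, -20), (-20, 27, 25), (25, 23, -22), … (76 more)
cycles coincide ⇒ equivalent

yes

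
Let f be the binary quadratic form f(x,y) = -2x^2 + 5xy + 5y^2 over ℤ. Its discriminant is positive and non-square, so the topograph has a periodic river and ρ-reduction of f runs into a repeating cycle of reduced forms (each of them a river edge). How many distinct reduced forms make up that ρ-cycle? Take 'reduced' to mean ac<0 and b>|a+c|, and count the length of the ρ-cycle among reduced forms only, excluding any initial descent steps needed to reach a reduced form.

D = 65, ⌊√D⌋ = 8
river: ρ → (5,5,-2)
river: ρ → (-2,7,2)
river: ρ → (2,5,-5)
river: ρ → (-5,5,2)
river: ρ → (2,7,-2)
river: ρ → (-2,5,5)
ρ-cycle length = 6 (tail of 0 descent steps not counted)

6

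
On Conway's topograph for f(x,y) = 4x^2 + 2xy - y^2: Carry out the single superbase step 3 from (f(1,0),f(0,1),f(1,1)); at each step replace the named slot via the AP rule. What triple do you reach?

start (4,-1,5) = (f(1,0),f(0,1),f(1,1))
replace slot 3: 2·(4+(-1)) − 5 = 1 → (4,-1,1)

4,-1,1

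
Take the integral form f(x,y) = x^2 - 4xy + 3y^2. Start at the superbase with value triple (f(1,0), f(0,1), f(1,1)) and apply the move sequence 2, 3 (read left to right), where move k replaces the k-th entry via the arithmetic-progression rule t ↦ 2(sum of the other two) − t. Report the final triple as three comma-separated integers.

start (1,3,0) = (f(1,0),f(0,1),f(1,1))
replace slot 2: 2·(1+0) − 3 = -1 → (1,-1,0)
replace slot 3: 2·(1+(-1)) − 0 = 0 → (1,-1,0)

1,-1,0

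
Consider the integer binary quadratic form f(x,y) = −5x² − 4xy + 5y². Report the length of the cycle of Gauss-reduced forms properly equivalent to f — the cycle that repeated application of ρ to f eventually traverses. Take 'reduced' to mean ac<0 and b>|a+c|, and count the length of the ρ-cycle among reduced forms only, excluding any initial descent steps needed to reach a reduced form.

D = 116, ⌊√D⌋ = 10
descent: ρ → (5,4,-5)  [lands on river]
river: ρ → (-5,6,4)
river: ρ → (4,10,-1)
river: ρ → (-1,10,4)
river: ρ → (4,6,-5)
river: ρ → (-5,4,5)
river: ρ → (5,6,-4)
river: ρ → (-4,10,1)
river: ρ → (1,10,-4)
river: ρ → (-4,6,5)
ρ-cycle length = 10 (tail of 1 descent step not counted)

10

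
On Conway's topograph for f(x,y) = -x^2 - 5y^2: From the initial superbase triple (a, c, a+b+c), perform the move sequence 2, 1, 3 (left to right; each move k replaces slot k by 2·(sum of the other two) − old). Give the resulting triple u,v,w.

start (-1,-5,-6) = (f(1,0),f(0,1),f(1,1))
replace slot 2: 2·((-1)+(-6)) − (-5) = -9 → (-1,-9,-6)
replace slot 1: 2·((-9)+(-6)) − (-1) = -29 → (-29,-9,-6)
replace slot 3: 2·((-29)+(-9)) − (-6) = -70 → (-29,-9,-70)

-29,-9,-70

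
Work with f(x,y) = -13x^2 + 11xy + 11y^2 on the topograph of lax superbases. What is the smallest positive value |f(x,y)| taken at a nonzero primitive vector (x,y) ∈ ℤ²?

river: ρ → (11,11,-13)
river: ρ → (-13,15,9)
river: ρ → (9,21,-7)
river: ρ → (-7,21,9)
river: ρ → (9,15,-13)
river: ρ → (-13,11,11)
closes: descent 0, river 6
min |a| on river = 7

7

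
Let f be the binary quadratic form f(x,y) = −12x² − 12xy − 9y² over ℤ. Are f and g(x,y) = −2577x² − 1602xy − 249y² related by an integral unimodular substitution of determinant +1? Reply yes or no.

D₁ = -288, D₂ = -288
f is negative-definite; reduce −f:
−f: flip: (12,12,9)→(9,-12,12)
−f: translate: b→6 (≡-12 mod 18), so (9,-12,12)→(9,6,9)
−f: reduced (well bottom): (9,6,9) with a≤c, −a<b≤a
flip sign back: reduced form of f is (-9,-6,-9)
g is negative-definite; reduce −g:
−g: flip: (2577,1602,249)→(249,-1602,2577)
−g: translate: b→-108 (≡-1602 mod 498), so (249,-1602,2577)→(249,-108,12)
−g: flip: (249,-108,12)→(12,108,249)
−g: translate: b→12 (≡108 mod 24), so (12,108,249)→(12,12,9)
−g: flip: (12,12,9)→(9,-12,12)
−g: translate: b→6 (≡-12 mod 18), so (9,-12,12)→(9,6,9)
−g: reduced (well bottom): (9,6,9) with a≤c, −a<b≤a
flip sign back: reduced form of g is (-9,-6,-9)
reduced forms (-9, -6, -9) vs (-9, -6, -9) ⇒ equivalent

yes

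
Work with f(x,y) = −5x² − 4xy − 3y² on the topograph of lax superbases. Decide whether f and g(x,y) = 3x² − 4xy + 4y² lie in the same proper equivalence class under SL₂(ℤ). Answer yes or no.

D₁ = -44, D₂ = -32
discriminants differ ⇒ not SL₂(ℤ)-equivalent

no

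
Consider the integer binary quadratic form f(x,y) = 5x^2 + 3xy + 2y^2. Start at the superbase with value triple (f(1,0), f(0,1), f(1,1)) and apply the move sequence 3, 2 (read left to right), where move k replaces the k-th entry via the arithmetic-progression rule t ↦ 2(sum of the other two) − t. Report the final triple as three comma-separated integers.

start (5,2,10) = (f(1,0),f(0,1),f(1,1))
replace slot 3: 2·(5+2) − 10 = 4 → (5,2,4)
replace slot 2: 2·(5+4) − 2 = 16 → (5,16,4)

5,16,4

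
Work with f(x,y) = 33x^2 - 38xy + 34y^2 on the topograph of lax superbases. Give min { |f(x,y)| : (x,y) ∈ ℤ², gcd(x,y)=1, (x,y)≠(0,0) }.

translate: b→28 (≡-38 mod 66), so (33,-38,34)→(33,28,29)
flip: (33,28,29)→(29,-28,33)
reduced (well bottom): (29,-28,33) with a≤c, −a<b≤a
well minimum = a = 29

29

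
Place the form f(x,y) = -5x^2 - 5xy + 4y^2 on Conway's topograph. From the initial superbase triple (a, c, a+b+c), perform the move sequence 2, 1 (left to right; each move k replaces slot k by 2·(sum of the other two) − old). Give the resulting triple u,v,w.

start (-5,4,-6) = (f(1,0),f(0,1),f(1,1))
replace slot 2: 2·((-5)+(-6)) − 4 = -26 → (-5,-26,-6)
replace slot 1: 2·((-26)+(-6)) − (-5) = -59 → (-59,-26,-6)

-59,-26,-6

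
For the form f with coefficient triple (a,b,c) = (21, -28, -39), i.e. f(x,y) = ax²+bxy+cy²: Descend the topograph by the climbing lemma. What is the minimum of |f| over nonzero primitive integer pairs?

descent: ρ → (-39,28,21)  [lands on river]
river: ρ → (21,56,-11)
river: ρ → (-11,54,26)
river: ρ → (26,50,-15)
river: ρ → (-15,40,41)
river: ρ → (41,42,-14)
river: ρ → (-14,42,41)
river: ρ → (41,40,-15)
river: ρ → (-15,50,26)
river: ρ → (26,54,-11)
river: ρ → (-11,56,21)
river: ρ → (21,28,-39)
river: ρ → (-39,50,10)
river: ρ → (10,50,-39)
closes: descent 1, river 14
min |a| on river = 10

10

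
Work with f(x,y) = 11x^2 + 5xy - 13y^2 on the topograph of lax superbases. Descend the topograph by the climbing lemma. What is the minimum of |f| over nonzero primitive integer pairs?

river: ρ → (-13,21,3)
river: ρ → (3,21,-13)
river: ρ → (-13,5,11)
river: ρ → (11,17,-7)
river: ρ → (-7,11,17)
river: ρ → (17,23,-1)
river: ρ → (-1,23,17)
river: ρ → (17,11,-7)
river: ρ → (-7,17,11)
river: ρ → (11,5,-13)
closes: descent 0, river 10
min |a| on river = 1

1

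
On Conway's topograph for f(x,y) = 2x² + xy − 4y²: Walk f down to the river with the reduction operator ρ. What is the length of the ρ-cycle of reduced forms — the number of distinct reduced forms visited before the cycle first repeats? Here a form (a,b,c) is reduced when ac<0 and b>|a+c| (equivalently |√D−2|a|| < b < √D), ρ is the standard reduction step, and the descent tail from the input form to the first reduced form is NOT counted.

D = 33, ⌊√D⌋ = 5
descent: ρ → (-4,-1,2)
descent: ρ → (2,5,-1)  [lands on river]
river: ρ → (-1,5,2)
river: ρ → (2,3,-3)
river: ρ → (-3,3,2)
ρ-cycle length = 4 (tail of 2 descent steps not counted)

4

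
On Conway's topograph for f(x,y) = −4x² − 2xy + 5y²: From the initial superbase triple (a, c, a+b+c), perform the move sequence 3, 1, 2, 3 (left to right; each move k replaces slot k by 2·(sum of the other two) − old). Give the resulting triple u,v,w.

start (-4,5,-1) = (f(1,0),f(0,1),f(1,1))
replace slot 3: 2·((-4)+5) − (-1) = 3 → (-4,5,3)
replace slot 1: 2·(5+3) − (-4) = 20 → (20,5,3)
replace slot 2: 2·(20+3) − 5 = 41 → (20,41,3)
replace slot 3: 2·(20+41) − 3 = 119 → (20,41,119)

20,41,119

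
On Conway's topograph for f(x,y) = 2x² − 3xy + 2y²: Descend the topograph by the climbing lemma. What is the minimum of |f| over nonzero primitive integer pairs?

translate: b→1 (≡-3 mod 4), so (2,-3,2)→(2,1,1)
flip: (2,1,1)→(1,-1,2)
translate: b→1 (≡-1 mod 2), so (1,-1,2)→(1,1,2)
reduced (well bottom): (1,1,2) with a≤c, −a<b≤a
well minimum = a = 1

1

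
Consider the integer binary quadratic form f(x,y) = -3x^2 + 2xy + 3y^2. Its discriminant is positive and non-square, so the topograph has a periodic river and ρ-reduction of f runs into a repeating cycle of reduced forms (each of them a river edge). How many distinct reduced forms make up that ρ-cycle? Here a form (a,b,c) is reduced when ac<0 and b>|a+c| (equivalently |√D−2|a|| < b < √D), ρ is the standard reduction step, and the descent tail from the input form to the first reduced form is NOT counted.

D = 40, ⌊√D⌋ = 6
river: ρ → (3,4,-2)
river: ρ → (-2,4,3)
river: ρ → (3,2,-3)
river: ρ → (-3,4,2)
river: ρ → (2,4,-3)
river: ρ → (-3,2,3)
ρ-cycle length = 6 (tail of 0 descent steps not counted)

6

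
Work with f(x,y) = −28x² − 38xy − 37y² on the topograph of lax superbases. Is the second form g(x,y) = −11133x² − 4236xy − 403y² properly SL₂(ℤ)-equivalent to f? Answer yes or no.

D₁ = -2700, D₂ = -2700
f is negative-definite; reduce −f:
−f: translate: b→-18 (≡38 mod 56), so (28,38,37)→(28,-18,27)
−f: flip: (28,-18,27)→(27,18,28)
−f: reduced (well bottom): (27,18,28) with a≤c, −a<b≤a
flip sign back: reduced form of f is (-27,-18,-28)
g is negative-definite; reduce −g:
−g: flip: (11133,4236,403)→(403,-4236,11133)
−g: translate: b→-206 (≡-4236 mod 806), so (403,-4236,11133)→(403,-206,28)
−g: flip: (403,-206,28)→(28,206,403)
−g: translate: b→-18 (≡206 mod 56), so (28,206,403)→(28,-18,27)
−g: flip: (28,-18,27)→(27,18,28)
−g: reduced (well bottom): (27,18,28) with a≤c, −a<b≤a
flip sign back: reduced form of g is (-27,-18,-28)
reduced forms (-27, -18, -28) vs (-27, -18, -28) ⇒ equivalent

yes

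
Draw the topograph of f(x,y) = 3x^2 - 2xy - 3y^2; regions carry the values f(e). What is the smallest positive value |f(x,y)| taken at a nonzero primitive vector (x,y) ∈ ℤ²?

descent: ρ → (-3,2,3)  [lands on river]
river: ρ → (3,4,-2)
river: ρ → (-2,4,3)
river: ρ → (3,2,-3)
river: ρ → (-3,4,2)
river: ρ → (2,4,-3)
closes: descent 1, river 6
min |a| on river = 2

2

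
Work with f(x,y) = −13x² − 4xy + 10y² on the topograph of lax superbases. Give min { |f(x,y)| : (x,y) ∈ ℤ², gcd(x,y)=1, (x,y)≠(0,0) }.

descent: ρ → (10,4,-13)  [lands on river]
river: ρ → (-13,22,1)
river: ρ → (1,22,-13)
river: ρ → (-13,4,10)
river: ρ → (10,16,-7)
river: ρ → (-7,12,14)
river: ρ → (14,16,-5)
river: ρ → (-5,14,17)
river: ρ → (17,20,-2)
river: ρ → (-2,20,17)
river: ρ → (17,14,-5)
river: ρ → (-5,16,14)
river: ρ → (14,12,-7)
river: ρ → (-7,16,10)
closes: descent 1, river 14
min |a| on river = 1

1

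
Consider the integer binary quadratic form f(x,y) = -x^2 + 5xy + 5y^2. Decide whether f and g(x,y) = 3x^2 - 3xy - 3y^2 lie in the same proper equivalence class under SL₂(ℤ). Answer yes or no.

D₁ = 45, D₂ = 45
river cycle of f (length 2): (5, 5, -1), (-1, 5, 5)
river cycle of g (length 2): (-3, 3, 3), (3, 3, -3)
cycles differ ⇒ inequivalent

no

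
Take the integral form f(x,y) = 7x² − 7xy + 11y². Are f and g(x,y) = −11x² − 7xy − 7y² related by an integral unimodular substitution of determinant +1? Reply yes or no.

D₁ = -259, D₂ = -259
f: translate: b→7 (≡-7 mod 14), so (7,-7,11)→(7,7,11)
f: reduced (well bottom): (7,7,11) with a≤c, −a<b≤a
g is negative-definite; reduce −g:
−g: flip: (11,7,7)→(7,-7,11)
−g: translate: b→7 (≡-7 mod 14), so (7,-7,11)→(7,7,11)
−g: reduced (well bottom): (7,7,11) with a≤c, −a<b≤a
flip sign back: reduced form of g is (-7,-7,-11)
reduced forms (7, 7, 11) vs (-7, -7, -11) ⇒ inequivalent

no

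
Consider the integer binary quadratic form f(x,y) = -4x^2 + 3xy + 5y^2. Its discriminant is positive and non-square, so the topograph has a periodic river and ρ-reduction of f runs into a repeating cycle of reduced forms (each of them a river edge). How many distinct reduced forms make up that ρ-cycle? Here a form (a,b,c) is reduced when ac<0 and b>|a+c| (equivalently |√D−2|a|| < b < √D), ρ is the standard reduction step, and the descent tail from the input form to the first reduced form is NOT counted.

D = 89, ⌊√D⌋ = 9
river: ρ → (5,7,-2)
river: ρ → (-2,9,1)
river: ρ → (1,9,-2)
river: ρ → (-2,7,5)
river: ρ → (5,3,-4)
river: ρ → (-4,5,4)
river: ρ → (4,3,-5)
river: ρ → (-5,7,2)
river: ρ → (2,9,-1)
river: ρ → (-1,9,2)
river: ρ → (2,7,-5)
river: ρ → (-5,3,4)
river: ρ → (4,5,-4)
river: ρ → (-4,3,5)
ρ-cycle length = 14 (tail of 0 descent steps not counted)

14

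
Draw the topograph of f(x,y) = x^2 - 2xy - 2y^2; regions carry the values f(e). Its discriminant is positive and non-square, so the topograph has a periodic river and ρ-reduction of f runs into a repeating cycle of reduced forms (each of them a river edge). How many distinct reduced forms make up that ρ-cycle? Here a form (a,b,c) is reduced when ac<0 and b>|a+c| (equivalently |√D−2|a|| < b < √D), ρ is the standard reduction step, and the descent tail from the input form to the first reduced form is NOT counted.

D = 12, ⌊√D⌋ = 3
descent: ρ → (-2,2,1)  [lands on river]
river: ρ → (1,2,-2)
ρ-cycle length = 2 (tail of 1 descent step not counted)

2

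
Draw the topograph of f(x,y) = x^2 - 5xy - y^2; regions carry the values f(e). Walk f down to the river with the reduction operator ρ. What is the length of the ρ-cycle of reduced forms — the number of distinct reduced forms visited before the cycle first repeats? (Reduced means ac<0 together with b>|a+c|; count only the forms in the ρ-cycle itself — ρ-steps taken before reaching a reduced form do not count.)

D = 29, ⌊√D⌋ = 5
descent: ρ → (-1,5,1)  [lands on river]
river: ρ → (1,5,-1)
ρ-cycle length = 2 (tail of 1 descent step not counted)

2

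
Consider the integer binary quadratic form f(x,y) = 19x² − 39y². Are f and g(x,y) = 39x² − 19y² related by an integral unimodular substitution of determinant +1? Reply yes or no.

D₁ = 2964, D₂ = 2964
river cycle of f (length 16): (19, 38, -20), (-20, 42, 15), (15, 48, -11), (-11, 40, 31), (31, 22, -20), (-20, 18, 33), (33, 48, -5), (-5, 52, 13), (13, 52, -5), (-5, 48, 33), … (6 more)
river cycle of g (length 16): (-19, 38, 20), (20, 42, -15), (-15, 48, 11), (11, 40, -31), (-31, 22, 20), (20, 18, -33), (-33, 48, 5), (5, 52, -13), (-13, 52, 5), (5, 48, -33), … (6 more)
cycles differ ⇒ inequivalent

no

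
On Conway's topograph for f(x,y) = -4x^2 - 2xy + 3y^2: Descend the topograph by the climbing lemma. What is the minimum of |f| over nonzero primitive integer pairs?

descent: ρ → (3,2,-4)  [lands on river]
river: ρ → (-4,6,1)
river: ρ → (1,6,-4)
river: ρ → (-4,2,3)
river: ρ → (3,4,-3)
river: ρ → (-3,2,4)
river: ρ → (4,6,-1)
river: ρ → (-1,6,4)
river: ρ → (4,2,-3)
river: ρ → (-3,4,3)
closes: descent 1, river 10
min |a| on river = 1

1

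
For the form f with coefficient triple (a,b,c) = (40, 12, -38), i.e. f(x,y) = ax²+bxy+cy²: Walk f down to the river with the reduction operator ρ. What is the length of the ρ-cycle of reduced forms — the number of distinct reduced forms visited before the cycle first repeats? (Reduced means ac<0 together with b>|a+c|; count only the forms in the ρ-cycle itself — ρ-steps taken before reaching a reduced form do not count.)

D = 6224, ⌊√D⌋ = 78
river: ρ → (-38,64,14)
river: ρ → (14,76,-8)
river: ρ → (-8,68,50)
river: ρ → (50,32,-26)
river: ρ → (-26,72,10)
river: ρ → (10,68,-40)
river: ρ → (-40,12,38)
river: ρ → (38,64,-14)
river: ρ → (-14,76,8)
river: ρ → (8,68,-50)
river: ρ → (-50,32,26)
river: ρ → (26,72,-10)
river: ρ → (-10,68,40)
river: ρ → (40,12,-38)
ρ-cycle length = 14 (tail of 0 descent steps not counted)

14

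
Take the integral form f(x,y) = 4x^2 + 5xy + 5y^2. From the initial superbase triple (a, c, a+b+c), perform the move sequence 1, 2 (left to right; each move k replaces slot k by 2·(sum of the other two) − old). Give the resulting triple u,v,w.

start (4,5,14) = (f(1,0),f(0,1),f(1,1))
replace slot 1: 2·(5+14) − 4 = 34 → (34,5,14)
replace slot 2: 2·(34+14) − 5 = 91 → (34,91,14)

34,91,14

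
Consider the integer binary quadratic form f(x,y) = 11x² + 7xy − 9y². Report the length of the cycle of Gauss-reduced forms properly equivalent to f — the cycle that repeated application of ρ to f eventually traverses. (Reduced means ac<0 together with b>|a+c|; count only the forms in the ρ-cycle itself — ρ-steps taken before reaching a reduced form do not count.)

D = 445, ⌊√D⌋ = 21
river: ρ → (-9,11,9)
river: ρ → (9,7,-11)
river: ρ → (-11,15,5)
river: ρ → (5,15,-11)
river: ρ → (-11,7,9)
river: ρ → (9,11,-9)
river: ρ → (-9,7,11)
river: ρ → (11,15,-5)
river: ρ → (-5,15,11)
river: ρ → (11,7,-9)
ρ-cycle length = 10 (tail of 0 descent steps not counted)

10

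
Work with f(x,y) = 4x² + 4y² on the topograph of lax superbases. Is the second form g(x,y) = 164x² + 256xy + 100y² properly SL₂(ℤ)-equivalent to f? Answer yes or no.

D₁ = -64, D₂ = -64
f: reduced (well bottom): (4,0,4) with a≤c, −a<b≤a
g: translate: b→-72 (≡256 mod 328), so (164,256,100)→(164,-72,8)
g: flip: (164,-72,8)→(8,72,164)
g: translate: b→8 (≡72 mod 16), so (8,72,164)→(8,8,4)
g: flip: (8,8,4)→(4,-8,8)
g: translate: b→0 (≡-8 mod 8), so (4,-8,8)→(4,0,4)
g: reduced (well bottom): (4,0,4) with a≤c, −a<b≤a
reduced forms (4, 0, 4) vs (4, 0, 4) ⇒ equivalent

yes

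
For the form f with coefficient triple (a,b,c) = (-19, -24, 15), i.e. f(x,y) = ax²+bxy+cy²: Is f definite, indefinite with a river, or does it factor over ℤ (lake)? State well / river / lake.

D = b²−4ac = (-24)² − 4·(-19)·15 = 1716
D > 0 non-square ⇒ indefinite ⇒ periodic river

river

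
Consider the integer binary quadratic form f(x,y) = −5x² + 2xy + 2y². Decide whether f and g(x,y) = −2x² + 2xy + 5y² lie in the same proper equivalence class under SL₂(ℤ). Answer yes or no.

D₁ = 44, D₂ = 44
river cycle of f (length 2): (2, 6, -1), (-1, 6, 2)
river cycle of g (length 2): (-2, 6, 1), (1, 6, -2)
cycles differ ⇒ inequivalent

no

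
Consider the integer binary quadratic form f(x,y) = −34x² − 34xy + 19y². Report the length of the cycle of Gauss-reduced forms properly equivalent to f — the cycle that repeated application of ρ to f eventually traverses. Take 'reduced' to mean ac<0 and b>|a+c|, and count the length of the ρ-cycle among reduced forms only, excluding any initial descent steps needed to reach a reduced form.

D = 3740, ⌊√D⌋ = 61
descent: ρ → (19,34,-34)  [lands on river]
river: ρ → (-34,34,19)
river: ρ → (19,42,-26)
river: ρ → (-26,10,35)
river: ρ → (35,60,-1)
river: ρ → (-1,60,35)
river: ρ → (35,10,-26)
river: ρ → (-26,42,19)
ρ-cycle length = 8 (tail of 1 descent step not counted)

8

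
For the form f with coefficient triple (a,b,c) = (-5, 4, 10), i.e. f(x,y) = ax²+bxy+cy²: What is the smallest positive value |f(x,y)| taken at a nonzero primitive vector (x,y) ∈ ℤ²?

descent: ρ → (10,-4,-5)
descent: ρ → (-5,14,1)  [lands on river]
river: ρ → (1,14,-5)
river: ρ → (-5,6,9)
river: ρ → (9,12,-2)
river: ρ → (-2,12,9)
river: ρ → (9,6,-5)
closes: descent 2, river 6
min |a| on river = 1

1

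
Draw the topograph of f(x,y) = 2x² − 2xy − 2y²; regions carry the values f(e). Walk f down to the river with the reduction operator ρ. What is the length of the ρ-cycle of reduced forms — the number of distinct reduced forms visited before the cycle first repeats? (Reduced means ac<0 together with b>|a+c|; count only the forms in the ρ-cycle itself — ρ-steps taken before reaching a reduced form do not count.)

D = 20, ⌊√D⌋ = 4
descent: ρ → (-2,2,2)  [lands on river]
river: ρ → (2,2,-2)
ρ-cycle length = 2 (tail of 1 descent step not counted)

2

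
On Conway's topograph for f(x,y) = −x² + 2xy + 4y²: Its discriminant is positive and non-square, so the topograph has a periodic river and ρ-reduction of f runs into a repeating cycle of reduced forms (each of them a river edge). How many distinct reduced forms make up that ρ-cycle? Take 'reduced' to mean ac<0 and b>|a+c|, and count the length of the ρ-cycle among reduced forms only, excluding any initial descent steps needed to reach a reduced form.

D = 20, ⌊√D⌋ = 4
descent: ρ → (4,-2,-1)
descent: ρ → (-1,4,1)  [lands on river]
river: ρ → (1,4,-1)
ρ-cycle length = 2 (tail of 2 descent steps not counted)

2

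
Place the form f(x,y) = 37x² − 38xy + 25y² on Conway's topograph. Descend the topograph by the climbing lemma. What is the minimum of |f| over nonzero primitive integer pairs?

translate: b→36 (≡-38 mod 74), so (37,-38,25)→(37,36,24)
flip: (37,36,24)→(24,-36,37)
translate: b→12 (≡-36 mod 48), so (24,-36,37)→(24,12,25)
reduced (well bottom): (24,12,25) with a≤c, −a<b≤a
well minimum = a = 24

24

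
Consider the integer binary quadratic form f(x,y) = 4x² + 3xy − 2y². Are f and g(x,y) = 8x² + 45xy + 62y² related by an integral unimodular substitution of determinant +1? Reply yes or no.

D₁ = 41, D₂ = 41
river cycle of f (length 10): (-2, 5, 2), (2, 3, -4), (-4, 5, 1), (1, 5, -4), (-4, 3, 2), (2, 5, -2), (-2, 3, 4), (4, 5, -1), (-1, 5, 4), (4, 3, -2)
river cycle of g (length 10): (-1, 5, 4), (4, 3, -2), (-2, 5, 2), (2, 3, -4), (-4, 5, 1), (1, 5, -4), (-4, 3, 2), (2, 5, -2), (-2, 3, 4), (4, 5, -1)
cycles coincide ⇒ equivalent

yes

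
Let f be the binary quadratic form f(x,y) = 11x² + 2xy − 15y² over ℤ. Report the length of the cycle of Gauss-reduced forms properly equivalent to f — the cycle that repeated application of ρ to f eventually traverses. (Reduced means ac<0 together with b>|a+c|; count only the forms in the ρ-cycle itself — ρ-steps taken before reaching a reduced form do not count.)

D = 664, ⌊√D⌋ = 25
descent: ρ → (-15,-2,11)
descent: ρ → (11,24,-2)  [lands on river]
river: ρ → (-2,24,11)
river: ρ → (11,20,-6)
river: ρ → (-6,16,17)
river: ρ → (17,18,-5)
river: ρ → (-5,22,9)
river: ρ → (9,14,-13)
river: ρ → (-13,12,10)
river: ρ → (10,8,-15)
river: ρ → (-15,22,3)
river: ρ → (3,20,-22)
river: ρ → (-22,24,1)
river: ρ → (1,24,-22)
river: ρ → (-22,20,3)
river: ρ → (3,22,-15)
river: ρ → (-15,8,10)
river: ρ → (10,12,-13)
river: ρ → (-13,14,9)
river: ρ → (9,22,-5)
river: ρ → (-5,18,17)
river: ρ → (17,16,-6)
river: ρ → (-6,20,11)
ρ-cycle length = 22 (tail of 2 descent steps not counted)

22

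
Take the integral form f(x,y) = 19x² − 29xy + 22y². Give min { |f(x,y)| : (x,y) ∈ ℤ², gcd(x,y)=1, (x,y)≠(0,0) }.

translate: b→9 (≡-29 mod 38), so (19,-29,22)→(19,9,12)
flip: (19,9,12)→(12,-9,19)
reduced (well bottom): (12,-9,19) with a≤c, −a<b≤a
well minimum = a = 12

12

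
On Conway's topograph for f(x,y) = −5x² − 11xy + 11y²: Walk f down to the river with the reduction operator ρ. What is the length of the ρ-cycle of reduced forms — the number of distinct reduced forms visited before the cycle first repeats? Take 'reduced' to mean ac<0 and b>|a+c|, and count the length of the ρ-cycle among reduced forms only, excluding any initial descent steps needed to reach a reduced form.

D = 341, ⌊√D⌋ = 18
descent: ρ → (11,11,-5)  [lands on river]
river: ρ → (-5,9,13)
river: ρ → (13,17,-1)
river: ρ → (-1,17,13)
river: ρ → (13,9,-5)
river: ρ → (-5,11,11)
ρ-cycle length = 6 (tail of 1 descent step not counted)

6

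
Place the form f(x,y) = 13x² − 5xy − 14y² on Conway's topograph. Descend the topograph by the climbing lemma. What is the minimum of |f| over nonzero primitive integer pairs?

descent: ρ → (-14,5,13)  [lands on river]
river: ρ → (13,21,-6)
river: ρ → (-6,27,1)
river: ρ → (1,27,-6)
river: ρ → (-6,21,13)
river: ρ → (13,5,-14)
river: ρ → (-14,23,4)
river: ρ → (4,25,-8)
river: ρ → (-8,23,7)
river: ρ → (7,19,-14)
river: ρ → (-14,9,12)
river: ρ → (12,15,-11)
river: ρ → (-11,7,16)
river: ρ → (16,25,-2)
river: ρ → (-2,27,3)
river: ρ → (3,27,-2)
river: ρ → (-2,25,16)
river: ρ → (16,7,-11)
river: ρ → (-11,15,12)
river: ρ → (12,9,-14)
river: ρ → (-14,19,7)
river: ρ → (7,23,-8)
river: ρ → (-8,25,4)
river: ρ → (4,23,-14)
closes: descent 1, river 24
min |a| on river = 1

1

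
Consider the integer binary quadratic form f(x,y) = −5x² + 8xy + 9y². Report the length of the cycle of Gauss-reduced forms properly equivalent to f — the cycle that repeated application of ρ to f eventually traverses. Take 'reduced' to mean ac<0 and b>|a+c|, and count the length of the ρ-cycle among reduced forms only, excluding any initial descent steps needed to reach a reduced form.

D = 244, ⌊√D⌋ = 15
river: ρ → (9,10,-4)
river: ρ → (-4,14,3)
river: ρ → (3,10,-12)
river: ρ → (-12,14,1)
river: ρ → (1,14,-12)
river: ρ → (-12,10,3)
river: ρ → (3,14,-4)
river: ρ → (-4,10,9)
river: ρ → (9,8,-5)
river: ρ → (-5,12,5)
river: ρ → (5,8,-9)
river: ρ → (-9,10,4)
river: ρ → (4,14,-3)
river: ρ → (-3,10,12)
river: ρ → (12,14,-1)
river: ρ → (-1,14,12)
river: ρ → (12,10,-3)
river: ρ → (-3,14,4)
river: ρ → (4,10,-9)
river: ρ → (-9,8,5)
river: ρ → (5,12,-5)
river: ρ → (-5,8,9)
ρ-cycle length = 22 (tail of 0 descent steps not counted)

22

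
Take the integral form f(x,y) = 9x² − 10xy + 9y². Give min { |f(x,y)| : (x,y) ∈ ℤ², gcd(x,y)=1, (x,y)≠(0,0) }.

translate: b→8 (≡-10 mod 18), so (9,-10,9)→(9,8,8)
flip: (9,8,8)→(8,-8,9)
translate: b→8 (≡-8 mod 16), so (8,-8,9)→(8,8,9)
reduced (well bottom): (8,8,9) with a≤c, −a<b≤a
well minimum = a = 8

8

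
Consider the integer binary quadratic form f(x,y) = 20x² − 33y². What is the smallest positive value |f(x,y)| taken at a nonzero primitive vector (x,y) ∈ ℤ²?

descent: ρ → (-33,0,20)
descent: ρ → (20,40,-13)  [lands on river]
river: ρ → (-13,38,23)
river: ρ → (23,8,-28)
river: ρ → (-28,48,3)
river: ρ → (3,48,-28)
river: ρ → (-28,8,23)
river: ρ → (23,38,-13)
river: ρ → (-13,40,20)
closes: descent 2, river 8
min |a| on river = 3

3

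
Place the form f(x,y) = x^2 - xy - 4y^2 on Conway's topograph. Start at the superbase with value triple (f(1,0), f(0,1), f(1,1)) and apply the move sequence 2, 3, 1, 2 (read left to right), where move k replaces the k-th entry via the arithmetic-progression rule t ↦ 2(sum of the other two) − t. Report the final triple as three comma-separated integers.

start (1,-4,-4) = (f(1,0),f(0,1),f(1,1))
replace slot 2: 2·(1+(-4)) − (-4) = -2 → (1,-2,-4)
replace slot 3: 2·(1+(-2)) − (-4) = 2 → (1,-2,2)
replace slot 1: 2·((-2)+2) − 1 = -1 → (-1,-2,2)
replace slot 2: 2·((-1)+2) − (-2) = 4 → (-1,4,2)

-1,4,2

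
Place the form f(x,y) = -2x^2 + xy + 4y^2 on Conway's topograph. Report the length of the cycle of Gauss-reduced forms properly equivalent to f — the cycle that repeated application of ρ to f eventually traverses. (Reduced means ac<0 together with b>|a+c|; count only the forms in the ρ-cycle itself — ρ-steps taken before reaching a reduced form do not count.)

D = 33, ⌊√D⌋ = 5
descent: ρ → (4,-1,-2)
descent: ρ → (-2,5,1)  [lands on river]
river: ρ → (1,5,-2)
river: ρ → (-2,3,3)
river: ρ → (3,3,-2)
ρ-cycle length = 4 (tail of 2 descent steps not counted)

4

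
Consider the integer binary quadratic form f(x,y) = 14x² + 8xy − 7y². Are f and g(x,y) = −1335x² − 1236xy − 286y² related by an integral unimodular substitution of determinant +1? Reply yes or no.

D₁ = 456, D₂ = 456
river cycle of f (length 6): (-7, 20, 2), (2, 20, -7), (-7, 8, 14), (14, 20, -1), (-1, 20, 14), (14, 8, -7)
river cycle of g (length 6): (-7, 20, 2), (2, 20, -7), (-7, 8, 14), (14, 20, -1), (-1, 20, 14), (14, 8, -7)
cycles coincide ⇒ equivalent

yes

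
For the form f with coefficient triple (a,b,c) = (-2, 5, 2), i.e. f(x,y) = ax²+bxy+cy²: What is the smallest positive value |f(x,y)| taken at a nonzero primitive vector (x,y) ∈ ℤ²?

river: ρ → (2,3,-4)
river: ρ → (-4,5,1)
river: ρ → (1,5,-4)
river: ρ → (-4,3,2)
river: ρ → (2,5,-2)
river: ρ → (-2,3,4)
river: ρ → (4,5,-1)
river: ρ → (-1,5,4)
river: ρ → (4,3,-2)
river: ρ → (-2,5,2)
closes: descent 0, river 10
min |a| on river = 1

1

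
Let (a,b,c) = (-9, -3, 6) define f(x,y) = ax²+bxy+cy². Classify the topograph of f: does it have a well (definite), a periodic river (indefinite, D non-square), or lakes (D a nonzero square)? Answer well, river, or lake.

D = b²−4ac = (-3)² − 4·(-9)·6 = 225
D = 15² is a perfect square ⇒ form factors over ℤ ⇒ lakes

lake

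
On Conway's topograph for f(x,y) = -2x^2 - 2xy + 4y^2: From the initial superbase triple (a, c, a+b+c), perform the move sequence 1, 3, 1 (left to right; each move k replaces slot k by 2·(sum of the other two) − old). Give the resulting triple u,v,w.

start (-2,4,0) = (f(1,0),f(0,1),f(1,1))
replace slot 1: 2·(4+0) − (-2) = 10 → (10,4,0)
replace slot 3: 2·(10+4) − 0 = 28 → (10,4,28)
replace slot 1: 2·(4+28) − 10 = 54 → (54,4,28)

54,4,28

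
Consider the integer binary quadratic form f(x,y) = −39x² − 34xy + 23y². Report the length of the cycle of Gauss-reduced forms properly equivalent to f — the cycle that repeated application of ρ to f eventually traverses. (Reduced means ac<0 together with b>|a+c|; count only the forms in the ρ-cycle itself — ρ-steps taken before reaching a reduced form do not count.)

D = 4744, ⌊√D⌋ = 68
descent: ρ → (23,34,-39)  [lands on river]
river: ρ → (-39,44,18)
river: ρ → (18,64,-9)
river: ρ → (-9,62,25)
river: ρ → (25,38,-33)
river: ρ → (-33,28,30)
river: ρ → (30,32,-31)
river: ρ → (-31,30,31)
river: ρ → (31,32,-30)
river: ρ → (-30,28,33)
river: ρ → (33,38,-25)
river: ρ → (-25,62,9)
river: ρ → (9,64,-18)
river: ρ → (-18,44,39)
river: ρ → (39,34,-23)
river: ρ → (-23,58,15)
river: ρ → (15,62,-15)
river: ρ → (-15,58,23)
ρ-cycle length = 18 (tail of 1 descent step not counted)

18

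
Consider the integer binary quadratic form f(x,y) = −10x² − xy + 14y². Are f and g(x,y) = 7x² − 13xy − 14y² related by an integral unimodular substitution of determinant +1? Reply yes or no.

D₁ = 561, D₂ = 561
river cycle of f (length 16): (-10, 19, 5), (5, 21, -6), (-6, 15, 14), (14, 13, -7), (-7, 15, 12), (12, 9, -10), (-10, 11, 11), (11, 11, -10), (-10, 9, 12), (12, 15, -7), … (6 more)
river cycle of g (length 16): (-14, 13, 7), (7, 15, -12), (-12, 9, 10), (10, 11, -11), (-11, 11, 10), (10, 9, -12), (-12, 15, 7), (7, 13, -14), (-14, 15, 6), (6, 21, -5), … (6 more)
cycles differ ⇒ inequivalent

no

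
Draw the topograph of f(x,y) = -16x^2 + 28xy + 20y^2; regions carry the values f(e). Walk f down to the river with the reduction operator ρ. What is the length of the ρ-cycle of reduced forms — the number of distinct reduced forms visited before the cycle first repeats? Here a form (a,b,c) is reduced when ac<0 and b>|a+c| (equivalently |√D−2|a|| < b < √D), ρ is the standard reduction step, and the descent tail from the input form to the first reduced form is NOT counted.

D = 2064, ⌊√D⌋ = 45
river: ρ → (20,12,-24)
river: ρ → (-24,36,8)
river: ρ → (8,44,-4)
river: ρ → (-4,44,8)
river: ρ → (8,36,-24)
river: ρ → (-24,12,20)
river: ρ → (20,28,-16)
river: ρ → (-16,36,12)
river: ρ → (12,36,-16)
river: ρ → (-16,28,20)
ρ-cycle length = 10 (tail of 0 descent steps not counted)

10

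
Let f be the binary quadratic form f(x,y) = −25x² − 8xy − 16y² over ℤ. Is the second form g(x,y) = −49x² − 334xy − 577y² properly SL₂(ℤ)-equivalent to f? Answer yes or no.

D₁ = -1536, D₂ = -1536
f is negative-definite; reduce −f:
−f: flip: (25,8,16)→(16,-8,25)
−f: reduced (well bottom): (16,-8,25) with a≤c, −a<b≤a
flip sign back: reduced form of f is (-16,8,-25)
g is negative-definite; reduce −g:
−g: translate: b→40 (≡334 mod 98), so (49,334,577)→(49,40,16)
−g: flip: (49,40,16)→(16,-40,49)
−g: translate: b→-8 (≡-40 mod 32), so (16,-40,49)→(16,-8,25)
−g: reduced (well bottom): (16,-8,25) with a≤c, −a<b≤a
flip sign back: reduced form of g is (-16,8,-25)
reduced forms (-16, 8, -25) vs (-16, 8, -25) ⇒ equivalent

yes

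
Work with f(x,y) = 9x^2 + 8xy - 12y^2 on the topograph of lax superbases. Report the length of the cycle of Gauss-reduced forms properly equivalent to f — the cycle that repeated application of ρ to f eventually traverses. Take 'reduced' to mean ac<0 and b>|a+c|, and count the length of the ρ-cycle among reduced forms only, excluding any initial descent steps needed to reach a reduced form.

D = 496, ⌊√D⌋ = 22
river: ρ → (-12,16,5)
river: ρ → (5,14,-15)
river: ρ → (-15,16,4)
river: ρ → (4,16,-15)
river: ρ → (-15,14,5)
river: ρ → (5,16,-12)
river: ρ → (-12,8,9)
river: ρ → (9,10,-11)
river: ρ → (-11,12,8)
river: ρ → (8,20,-3)
river: ρ → (-3,22,1)
river: ρ → (1,22,-3)
river: ρ → (-3,20,8)
river: ρ → (8,12,-11)
river: ρ → (-11,10,9)
river: ρ → (9,8,-12)
ρ-cycle length = 16 (tail of 0 descent steps not counted)

16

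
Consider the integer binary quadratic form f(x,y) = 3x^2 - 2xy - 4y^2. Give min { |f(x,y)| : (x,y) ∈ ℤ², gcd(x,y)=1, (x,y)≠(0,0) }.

descent: ρ → (-4,2,3)  [lands on river]
river: ρ → (3,4,-3)
river: ρ → (-3,2,4)
river: ρ → (4,6,-1)
river: ρ → (-1,6,4)
river: ρ → (4,2,-3)
river: ρ → (-3,4,3)
river: ρ → (3,2,-4)
river: ρ → (-4,6,1)
river: ρ → (1,6,-4)
closes: descent 1, river 10
min |a| on river = 1

1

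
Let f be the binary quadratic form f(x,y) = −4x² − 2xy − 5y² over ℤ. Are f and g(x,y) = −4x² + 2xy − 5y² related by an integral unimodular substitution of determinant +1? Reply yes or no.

D₁ = -76, D₂ = -76
f is negative-definite; reduce −f:
−f: reduced (well bottom): (4,2,5) with a≤c, −a<b≤a
flip sign back: reduced form of f is (-4,-2,-5)
g is negative-definite; reduce −g:
−g: reduced (well bottom): (4,-2,5) with a≤c, −a<b≤a
flip sign back: reduced form of g is (-4,2,-5)
reduced forms (-4, -2, -5) vs (-4, 2, -5) ⇒ inequivalent

no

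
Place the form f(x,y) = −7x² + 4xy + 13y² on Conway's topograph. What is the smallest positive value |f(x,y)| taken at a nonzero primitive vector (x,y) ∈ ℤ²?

descent: ρ → (13,-4,-7)
descent: ρ → (-7,18,2)  [lands on river]
river: ρ → (2,18,-7)
river: ρ → (-7,10,10)
river: ρ → (10,10,-7)
closes: descent 2, river 4
min |a| on river = 2

2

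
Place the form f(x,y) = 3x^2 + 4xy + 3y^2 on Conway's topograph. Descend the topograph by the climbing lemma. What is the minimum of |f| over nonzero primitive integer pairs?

translate: b→-2 (≡4 mod 6), so (3,4,3)→(3,-2,2)
flip: (3,-2,2)→(2,2,3)
reduced (well bottom): (2,2,3) with a≤c, −a<b≤a
well minimum = a = 2

2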